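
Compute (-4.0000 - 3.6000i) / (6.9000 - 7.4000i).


Conjugate of z2 = 6.9000 + 7.4000i
Numerator: (-4.0000 - 3.6000i)(6.9000 + 7.4000i) = -0.9600 - 54.4400i
Denominator: 6.9^2 + (-7.4)^2 = 102.37
Result = (-0.9600 - 54.4400i)/102.37

-0.0094 - 0.5318i


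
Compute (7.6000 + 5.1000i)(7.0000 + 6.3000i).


Real = 7.6*7 - 5.1*6.3 = 53.2 - 32.13 = 21.07
Imag = 7.6*6.3 + 7*5.1 = 47.88 + 35.7 = 83.58

21.0700 + 83.5800i


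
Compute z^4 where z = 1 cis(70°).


r^4 = 1^4 = 1
n*theta = 4*70° = 280° = 280° (mod 360)
a = 1*cos(280°) = 0.1736
b = 1*sin(280°) = -0.9848

1 cis(280°) = 0.1736 - 0.9848i


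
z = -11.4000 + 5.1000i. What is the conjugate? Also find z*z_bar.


z_bar = -11.4000 - 5.1000i
z*z_bar = (-11.4)^2 + 5.1^2 = 129.96 + 26.01 = 155.97

z_bar = -11.4000 - 5.1000i, z*z_bar = 155.97


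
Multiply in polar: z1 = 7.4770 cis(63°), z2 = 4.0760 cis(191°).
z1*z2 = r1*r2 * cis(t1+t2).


r = 7.4770 * 4.0760 = 30.4763
theta = 63° + 191° = 254° = 254° (mod 360)

30.4763 cis(254°)


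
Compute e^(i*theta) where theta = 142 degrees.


cos(142°) = -0.7880
sin(142°) = 0.6157

e^(i*142°) = -0.7880 + 0.6157i


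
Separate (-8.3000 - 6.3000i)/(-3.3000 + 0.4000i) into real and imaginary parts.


Multiply by conjugate: (-8.3000 - 6.3000i)(-3.3000 - 0.4000i) / ((-3.3)^2 + 0.4^2)
Numerator real = -8.3*(-3.3) - (6.3)*0.4 = 24.87
Numerator imag = -6.3*(-3.3) - (-8.3)*0.4 = 24.11
Denominator = 11.05
Re(z) = 24.87/11.05 = 2.2507
Im(z) = 24.11/11.05 = 2.1819

Re(z) = 2.2507, Im(z) = 2.1819


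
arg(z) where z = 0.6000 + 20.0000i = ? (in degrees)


Re = 0.6, Im = 20
arg = atan2(20, 0.6) = 88.2816 degrees

arg(z) = 88.2816 degrees


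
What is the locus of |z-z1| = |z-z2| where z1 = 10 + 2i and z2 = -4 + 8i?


Equal distances means the locus is the perpendicular bisector of z1 and z2.
Midpoint = ((10+(-4))/2, (2+8)/2) = (3.0000, 5.0000)

Perpendicular bisector through (3.0000, 5.0000)


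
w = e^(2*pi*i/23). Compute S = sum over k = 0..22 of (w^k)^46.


The roots are w_k = w^k with w = e^(2*pi*i/23), and (w^k)^46 = (w^46)^k.
So S = 1 + u + u^2 + ... + u^(22) with u = w^46.
46 = 2*23 + 0, so 46 is a multiple of 23 and u = (w^23)^2 = 1.
Every one of the 23 terms equals 1: S = 23

S = 23


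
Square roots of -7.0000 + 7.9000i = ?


|z| = sqrt(49+62.41) = 10.5551
sqrt((|z|+a)/2) = sqrt((10.5551+(-7))/2) = sqrt(1.7775) = 1.3332
sqrt((|z|-a)/2) = sqrt((10.5551-(-7))/2) = sqrt(8.7775) = 2.9627

±(1.3332 + 2.9627i) i.e. 1.3332 + 2.9627i and -1.3332 - 2.9627i


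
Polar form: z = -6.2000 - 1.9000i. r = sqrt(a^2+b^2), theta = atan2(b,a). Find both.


r = sqrt(38.44+3.61) = sqrt(42.05) = 6.4846
theta = atan2(-1.9, -6.2) = -162.9622 degrees

r = 6.4846, theta = -162.9622 degrees


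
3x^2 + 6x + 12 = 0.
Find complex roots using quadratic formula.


disc = 6^2 - 4*3*12 = 36 - 144 = -108
sqrt(|disc|) = sqrt(108) = 10.3923
Real part = -6/(2*3) = -1.0000
Imag part = 10.3923/(2*3) = 1.7321

-1.0000 ± 1.7321i


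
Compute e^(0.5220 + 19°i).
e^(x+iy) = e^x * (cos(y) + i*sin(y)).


e^0.5220 = 1.6854
cos(19°) = 0.94552
sin(19°) = 0.32557
Real = 1.6854*0.94552 = 1.5936
Imag = 1.6854*0.32557 = 0.5487

1.5936 + 0.5487i


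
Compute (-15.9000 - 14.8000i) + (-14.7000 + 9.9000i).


Real: -15.9 - 14.7 = -30.6
Imag: -14.8 + 9.9 = -4.9

-30.6000 - 4.9000i


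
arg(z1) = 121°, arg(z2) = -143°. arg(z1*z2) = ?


arg(z1*z2) = 121° - 143° = -22°
Normalized to (-180°, 180°]: -22°

-22°


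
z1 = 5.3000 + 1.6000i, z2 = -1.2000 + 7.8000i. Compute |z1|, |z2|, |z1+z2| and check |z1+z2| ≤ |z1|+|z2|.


|z1| = sqrt(5.3^2 + 1.6^2) = sqrt(30.65) = 5.5362
|z2| = sqrt((-1.2)^2 + 7.8^2) = sqrt(62.28) = 7.8918
z1+z2 = 4.1000 + 9.4000i
|z1+z2| = sqrt(105.17) = 10.2552
|z1|+|z2| = 5.5362 + 7.8918 = 13.4280

|z1+z2| = 10.2552 ≤ |z1|+|z2| = 13.4280 (verified)


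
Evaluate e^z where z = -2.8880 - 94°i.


e^-2.8880 = 0.0557
cos(-94°) = -0.0698
sin(-94°) = -0.9976
Real = 0.0557*(-0.0698) = -0.0039
Imag = 0.0557*(-0.9976) = -0.0556

-0.0039 - 0.0556i


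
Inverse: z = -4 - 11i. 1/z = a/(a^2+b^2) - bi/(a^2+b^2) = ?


|z|^2 = 16+121 = 137
1/z = (-4 + 11i)/137

1/z = -0.0292 + 0.0803i


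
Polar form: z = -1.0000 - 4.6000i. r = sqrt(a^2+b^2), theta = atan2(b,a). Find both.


r = sqrt(1+21.16) = sqrt(22.16) = 4.7074
theta = atan2(-4.6, -1) = -102.2648 degrees

r = 4.7074, theta = -102.2648 degrees


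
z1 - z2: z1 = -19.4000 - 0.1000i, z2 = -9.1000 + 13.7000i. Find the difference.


Real: -19.4 + 9.1 = -10.3
Imag: -0.1 - 13.7 = -13.8

-10.3000 - 13.8000i


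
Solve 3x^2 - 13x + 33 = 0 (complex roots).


disc = (-13)^2 - 4*3*33 = 169 - 396 = -227
sqrt(|disc|) = sqrt(227) = 15.0665
Real part = 13/(2*3) = 2.1667
Imag part = 15.0665/(2*3) = 2.5111

2.1667 ± 2.5111i


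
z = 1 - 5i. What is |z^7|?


|z| = sqrt(1+25) = sqrt(26) = 5.0990
|z^7| = |z|^7 = (sqrt(26))^7 = 26^3 * sqrt(26) = 17576*sqrt(26)

|z^7| = 17576*sqrt(26) ≈ 89620.3670


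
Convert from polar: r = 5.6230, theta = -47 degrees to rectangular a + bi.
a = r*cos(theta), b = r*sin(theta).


a = 5.6230*cos(-47°) = 5.6230*0.682 = 3.8349
b = 5.6230*sin(-47°) = 5.6230*(-0.73135) = -4.1124

3.8349 - 4.1124i


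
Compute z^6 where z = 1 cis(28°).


r^6 = 1^6 = 1
n*theta = 6*28° = 168° = 168° (mod 360)
a = 1*cos(168°) = -0.9781
b = 1*sin(168°) = 0.2079

1 cis(168°) = -0.9781 + 0.2079i


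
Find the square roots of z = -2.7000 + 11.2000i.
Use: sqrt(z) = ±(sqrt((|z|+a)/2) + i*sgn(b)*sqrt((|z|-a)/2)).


|z| = sqrt(7.29+125.44) = 11.5209
sqrt((|z|+a)/2) = sqrt((11.5209+(-2.7))/2) = sqrt(4.4104) = 2.1001
sqrt((|z|-a)/2) = sqrt((11.5209-(-2.7))/2) = sqrt(7.1104) = 2.6665

±(2.1001 + 2.6665i) i.e. 2.1001 + 2.6665i and -2.1001 - 2.6665i


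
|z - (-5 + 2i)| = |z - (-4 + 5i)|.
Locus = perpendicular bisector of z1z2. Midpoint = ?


Equal distances means the locus is the perpendicular bisector of z1 and z2.
Midpoint = ((-5+(-4))/2, (2+5)/2) = (-4.5000, 3.5000)

Perpendicular bisector through (-4.5000, 3.5000)


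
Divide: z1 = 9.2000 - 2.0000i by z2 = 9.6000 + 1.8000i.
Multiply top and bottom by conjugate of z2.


Conjugate of z2 = 9.6000 - 1.8000i
Numerator: (9.2000 - 2.0000i)(9.6000 - 1.8000i) = 84.7200 - 35.7600i
Denominator: 9.6^2 + 1.8^2 = 95.4
Result = (84.7200 - 35.7600i)/95.4

0.8881 - 0.3748i


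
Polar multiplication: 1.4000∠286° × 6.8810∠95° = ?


r = 1.4000 * 6.8810 = 9.6334
theta = 286° + 95° = 381° = 21° (mod 360)

9.6334 cis(21°)


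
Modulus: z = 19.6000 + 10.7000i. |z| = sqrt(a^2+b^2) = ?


|z| = sqrt(19.6^2 + 10.7^2) = sqrt(384.16 + 114.49) = sqrt(498.65) = 22.3305

|z| = 22.3305


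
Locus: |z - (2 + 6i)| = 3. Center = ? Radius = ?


|z - z0| = r is a circle with center z0 and radius r.
Center = (2, 6), radius = 3

Circle with center (2, 6) and radius 3


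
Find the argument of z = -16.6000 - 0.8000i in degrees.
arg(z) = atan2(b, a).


Re = -16.6, Im = -0.8
arg = atan2(-0.8, -16.6) = -177.2409 degrees

arg(z) = -177.2409 degrees


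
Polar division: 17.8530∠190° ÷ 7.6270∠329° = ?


r = 17.8530 / 7.6270 = 2.3408
theta = 190° - 329° = -139° = 221° (mod 360)

2.3408 cis(221°)


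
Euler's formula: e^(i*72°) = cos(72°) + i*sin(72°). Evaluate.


cos(72°) = 0.3090
sin(72°) = 0.9511

e^(i*72°) = 0.3090 + 0.9511i


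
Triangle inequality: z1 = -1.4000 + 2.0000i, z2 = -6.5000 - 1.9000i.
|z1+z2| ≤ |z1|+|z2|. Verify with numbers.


|z1| = sqrt((-1.4)^2 + 2^2) = sqrt(5.96) = 2.4413
|z2| = sqrt((-6.5)^2 + (-1.9)^2) = sqrt(45.86) = 6.7720
z1+z2 = -7.9000 + 0.1000i
|z1+z2| = sqrt(62.42) = 7.9006
|z1|+|z2| = 2.4413 + 6.7720 = 9.2133

|z1+z2| = 7.9006 ≤ |z1|+|z2| = 9.2133 (verified)


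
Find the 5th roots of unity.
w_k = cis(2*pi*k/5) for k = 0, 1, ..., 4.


The 5th roots of unity are cis(360k/5°) for k=0..4
Angle step = 360/5 = 72°
Primitive root: cis(72°)
Primitive root = 0.3090 + 0.9511i

5 roots at angles: 0°, 72°, 144°, 216°, 288°


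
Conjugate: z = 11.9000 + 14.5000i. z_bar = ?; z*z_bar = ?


z_bar = 11.9000 - 14.5000i
z*z_bar = 11.9^2 + 14.5^2 = 141.61 + 210.25 = 351.86

z_bar = 11.9000 - 14.5000i, z*z_bar = 351.86


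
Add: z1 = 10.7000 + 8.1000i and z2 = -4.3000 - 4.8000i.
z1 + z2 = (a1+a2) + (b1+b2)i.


Real: 10.7 - 4.3 = 6.4
Imag: 8.1 - 4.8 = 3.3

6.4000 + 3.3000i


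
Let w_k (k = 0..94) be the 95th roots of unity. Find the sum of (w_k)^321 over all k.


The roots are w_k = w^k with w = e^(2*pi*i/95), and (w^k)^321 = (w^321)^k.
So S = 1 + u + u^2 + ... + u^(94) with u = w^321.
321 = 3*95 + 36, so 321 is not a multiple of 95: u = (w^95)^3 * w^36 = w^36 ≠ 1 (w is a primitive 95th root), while u^95 = (w^95)^321 = 1.
Geometric series: S = (1 - u^95)/(1 - u) = (1 - 1)/(1 - u) = 0

S = 0


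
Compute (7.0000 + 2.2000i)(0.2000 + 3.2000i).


Real = 7*0.2 - 2.2*3.2 = 1.4 - 7.04 = -5.64
Imag = 7*3.2 + 0.2*2.2 = 22.4 + 0.44 = 22.84

-5.6400 + 22.8400i


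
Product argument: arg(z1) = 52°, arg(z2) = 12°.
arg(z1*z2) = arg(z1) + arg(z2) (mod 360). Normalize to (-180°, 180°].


arg(z1*z2) = 52° + 12° = 64°
Normalized to (-180°, 180°]: 64°

64°


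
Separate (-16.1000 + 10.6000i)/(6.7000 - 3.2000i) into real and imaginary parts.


Multiply by conjugate: (-16.1000 + 10.6000i)(6.7000 + 3.2000i) / (6.7^2 + (-3.2)^2)
Numerator real = -16.1*6.7 + 10.6*(-3.2) = -141.79
Numerator imag = 10.6*6.7 - (-16.1)*(-3.2) = 19.5
Denominator = 55.13
Re(z) = -141.79/55.13 = -2.5719
Im(z) = 19.5/55.13 = 0.3537

Re(z) = -2.5719, Im(z) = 0.3537


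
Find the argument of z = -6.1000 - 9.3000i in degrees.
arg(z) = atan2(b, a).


Re = -6.1, Im = -9.3
arg = atan2(-9.3, -6.1) = -123.2614 degrees

arg(z) = -123.2614 degrees


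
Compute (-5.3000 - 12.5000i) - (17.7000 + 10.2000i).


Real: -5.3 - 17.7 = -23
Imag: -12.5 - 10.2 = -22.7

-23.0000 - 22.7000i


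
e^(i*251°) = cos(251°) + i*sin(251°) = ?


cos(251°) = -0.3256
sin(251°) = -0.9455

e^(i*251°) = -0.3256 - 0.9455i


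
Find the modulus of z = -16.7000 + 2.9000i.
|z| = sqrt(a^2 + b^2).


|z| = sqrt((-16.7)^2 + 2.9^2) = sqrt(278.89 + 8.41) = sqrt(287.3) = 16.9499

|z| = 16.9499


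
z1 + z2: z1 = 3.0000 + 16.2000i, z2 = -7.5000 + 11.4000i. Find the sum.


Real: 3 - 7.5 = -4.5
Imag: 16.2 + 11.4 = 27.6

-4.5000 + 27.6000i


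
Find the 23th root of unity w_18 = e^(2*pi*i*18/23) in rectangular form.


Angle = 360*18/23 = 281.7391°
a = cos(281.7391°) = 0.2035
b = sin(281.7391°) = -0.9791

0.2035 - 0.9791i


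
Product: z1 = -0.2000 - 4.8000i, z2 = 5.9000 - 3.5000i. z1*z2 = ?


Real = -0.2*5.9 - (-4.8)*(-3.5) = -1.18 - 16.8 = -17.98
Imag = -0.2*(-3.5) + 5.9*(-4.8) = 0.7 - (28.32) = -27.62

-17.9800 - 27.6200i


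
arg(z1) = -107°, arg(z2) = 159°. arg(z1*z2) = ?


arg(z1*z2) = -107° + 159° = 52°
Normalized to (-180°, 180°]: 52°

52°


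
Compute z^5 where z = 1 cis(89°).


r^5 = 1^5 = 1
n*theta = 5*89° = 445° = 85° (mod 360)
a = 1*cos(85°) = 0.0872
b = 1*sin(85°) = 0.9962

1 cis(85°) = 0.0872 + 0.9962i


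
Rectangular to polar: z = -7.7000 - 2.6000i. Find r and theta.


r = sqrt(59.29+6.76) = sqrt(66.05) = 8.1271
theta = atan2(-2.6, -7.7) = -161.3421 degrees

r = 8.1271, theta = -161.3421 degrees


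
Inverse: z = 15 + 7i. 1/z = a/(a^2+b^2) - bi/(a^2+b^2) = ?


|z|^2 = 225+49 = 274
1/z = (15 - 7i)/274

1/z = 0.0547 - 0.0255i


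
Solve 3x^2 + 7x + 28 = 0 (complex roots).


disc = 7^2 - 4*3*28 = 49 - 336 = -287
sqrt(|disc|) = sqrt(287) = 16.9411
Real part = -7/(2*3) = -1.1667
Imag part = 16.9411/(2*3) = 2.8235

-1.1667 ± 2.8235i


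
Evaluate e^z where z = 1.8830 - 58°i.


e^1.8830 = 6.5732
cos(-58°) = 0.52992
sin(-58°) = -0.84805
Real = 6.5732*0.52992 = 3.4833
Imag = 6.5732*(-0.84805) = -5.5744

3.4833 - 5.5744i


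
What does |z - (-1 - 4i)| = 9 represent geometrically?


|z - z0| = r is a circle with center z0 and radius r.
Center = (-1, -4), radius = 9

Circle with center (-1, -4) and radius 9


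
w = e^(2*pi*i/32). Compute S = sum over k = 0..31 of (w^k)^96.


The roots are w_k = w^k with w = e^(2*pi*i/32), and (w^k)^96 = (w^96)^k.
So S = 1 + u + u^2 + ... + u^(31) with u = w^96.
96 = 3*32 + 0, so 96 is a multiple of 32 and u = (w^32)^3 = 1.
Every one of the 32 terms equals 1: S = 32

S = 32


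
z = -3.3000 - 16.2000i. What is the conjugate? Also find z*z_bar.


z_bar = -3.3000 + 16.2000i
z*z_bar = (-3.3)^2 + (-16.2)^2 = 10.89 + 262.44 = 273.33

z_bar = -3.3000 + 16.2000i, z*z_bar = 273.33


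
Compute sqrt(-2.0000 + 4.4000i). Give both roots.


|z| = sqrt(4+19.36) = 4.8332
sqrt((|z|+a)/2) = sqrt((4.8332+(-2))/2) = sqrt(1.4166) = 1.1902
sqrt((|z|-a)/2) = sqrt((4.8332-(-2))/2) = sqrt(3.4166) = 1.8484

±(1.1902 + 1.8484i) i.e. 1.1902 + 1.8484i and -1.1902 - 1.8484i


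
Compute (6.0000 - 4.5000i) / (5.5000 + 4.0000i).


Conjugate of z2 = 5.5000 - 4.0000i
Numerator: (6.0000 - 4.5000i)(5.5000 - 4.0000i) = 15.0000 - 48.7500i
Denominator: 5.5^2 + 4^2 = 46.25
Result = (15.0000 - 48.7500i)/46.25

0.3243 - 1.0541i


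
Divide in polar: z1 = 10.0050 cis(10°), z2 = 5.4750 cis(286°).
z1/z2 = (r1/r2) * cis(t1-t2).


r = 10.0050 / 5.4750 = 1.8274
theta = 10° - 286° = -276° = 84° (mod 360)

1.8274 cis(84°)


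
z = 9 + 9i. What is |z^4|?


|z| = sqrt(81+81) = sqrt(162) = 12.7279
|z^4| = |z|^4 = (sqrt(162))^4 = 162^2 = 26244

|z^4| = 26244


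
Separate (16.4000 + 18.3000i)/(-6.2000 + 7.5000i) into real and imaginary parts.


Multiply by conjugate: (16.4000 + 18.3000i)(-6.2000 - 7.5000i) / ((-6.2)^2 + 7.5^2)
Numerator real = 16.4*(-6.2) + 18.3*7.5 = 35.57
Numerator imag = 18.3*(-6.2) - 16.4*7.5 = -236.46
Denominator = 94.69
Re(z) = 35.57/94.69 = 0.3756
Im(z) = -236.46/94.69 = -2.4972

Re(z) = 0.3756, Im(z) = -2.4972


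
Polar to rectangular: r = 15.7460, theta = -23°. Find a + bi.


a = 15.7460*cos(-23°) = 15.7460*0.920505 = 14.4943
b = 15.7460*sin(-23°) = 15.7460*(-0.390731) = -6.1525

14.4943 - 6.1525i


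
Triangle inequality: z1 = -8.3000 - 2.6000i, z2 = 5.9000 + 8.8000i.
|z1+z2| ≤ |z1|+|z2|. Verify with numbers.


|z1| = sqrt((-8.3)^2 + (-2.6)^2) = sqrt(75.65) = 8.6977
|z2| = sqrt(5.9^2 + 8.8^2) = sqrt(112.25) = 10.5948
z1+z2 = -2.4000 + 6.2000i
|z1+z2| = sqrt(44.2) = 6.6483
|z1|+|z2| = 8.6977 + 10.5948 = 19.2925

|z1+z2| = 6.6483 ≤ |z1|+|z2| = 19.2925 (verified)


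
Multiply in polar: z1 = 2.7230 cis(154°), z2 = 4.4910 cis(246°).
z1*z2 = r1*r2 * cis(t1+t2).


r = 2.7230 * 4.4910 = 12.2290
theta = 154° + 246° = 400° = 40° (mod 360)

12.2290 cis(40°)


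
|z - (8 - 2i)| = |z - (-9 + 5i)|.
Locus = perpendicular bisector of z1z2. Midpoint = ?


Equal distances means the locus is the perpendicular bisector of z1 and z2.
Midpoint = ((8+(-9))/2, (-2+5)/2) = (-0.5000, 1.5000)

Perpendicular bisector through (-0.5000, 1.5000)


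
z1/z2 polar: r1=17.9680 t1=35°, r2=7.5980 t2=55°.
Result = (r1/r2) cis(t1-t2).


r = 17.9680 / 7.5980 = 2.3648
theta = 35° - 55° = -20° = 340° (mod 360)

2.3648 cis(340°)


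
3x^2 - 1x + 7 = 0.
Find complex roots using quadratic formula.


disc = (-1)^2 - 4*3*7 = 1 - 84 = -83
sqrt(|disc|) = sqrt(83) = 9.1104
Real part = 1/(2*3) = 0.1667
Imag part = 9.1104/(2*3) = 1.5184

0.1667 ± 1.5184i


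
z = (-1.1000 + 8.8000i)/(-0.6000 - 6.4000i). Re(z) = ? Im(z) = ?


Multiply by conjugate: (-1.1000 + 8.8000i)(-0.6000 + 6.4000i) / ((-0.6)^2 + (-6.4)^2)
Numerator real = -1.1*(-0.6) + 8.8*(-6.4) = -55.66
Numerator imag = 8.8*(-0.6) - (-1.1)*(-6.4) = -12.32
Denominator = 41.32
Re(z) = -55.66/41.32 = -1.3470
Im(z) = -12.32/41.32 = -0.2982

Re(z) = -1.3470, Im(z) = -0.2982


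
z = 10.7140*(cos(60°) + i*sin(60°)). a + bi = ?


a = 10.7140*cos(60°) = 10.7140*0.5 = 5.3570
b = 10.7140*sin(60°) = 10.7140*0.86603 = 9.2786

5.3570 + 9.2786i


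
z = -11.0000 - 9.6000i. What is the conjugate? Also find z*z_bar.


z_bar = -11.0000 + 9.6000i
z*z_bar = (-11)^2 + (-9.6)^2 = 121 + 92.16 = 213.16

z_bar = -11.0000 + 9.6000i, z*z_bar = 213.16


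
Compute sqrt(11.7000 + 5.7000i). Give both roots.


|z| = sqrt(136.89+32.49) = 13.0146
sqrt((|z|+a)/2) = sqrt((13.0146+11.7)/2) = sqrt(12.3573) = 3.5153
sqrt((|z|-a)/2) = sqrt((13.0146-11.7)/2) = sqrt(0.6573) = 0.8107

±(3.5153 + 0.8107i) i.e. 3.5153 + 0.8107i and -3.5153 - 0.8107i


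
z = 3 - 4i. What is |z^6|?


|z| = sqrt(9+16) = sqrt(25) = 5
|z^6| = |z|^6 = 5^6 = 15625

|z^6| = 15625


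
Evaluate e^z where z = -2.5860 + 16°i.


e^-2.5860 = 0.0753
cos(16°) = 0.9613
sin(16°) = 0.2756
Real = 0.0753*0.9613 = 0.0724
Imag = 0.0753*0.2756 = 0.0208

0.0724 + 0.0208i


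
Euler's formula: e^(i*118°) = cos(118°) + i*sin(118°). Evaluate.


cos(118°) = -0.4695
sin(118°) = 0.8829

e^(i*118°) = -0.4695 + 0.8829i


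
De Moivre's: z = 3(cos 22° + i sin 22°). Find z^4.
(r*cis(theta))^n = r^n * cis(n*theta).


r^4 = 3^4 = 81
n*theta = 4*22° = 88° = 88° (mod 360)
a = 81*cos(88°) = 2.8269
b = 81*sin(88°) = 80.9507

81 cis(88°) = 2.8269 + 80.9507i


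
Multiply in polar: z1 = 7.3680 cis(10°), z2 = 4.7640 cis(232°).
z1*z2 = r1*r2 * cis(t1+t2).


r = 7.3680 * 4.7640 = 35.1012
theta = 10° + 232° = 242° = 242° (mod 360)

35.1012 cis(242°)


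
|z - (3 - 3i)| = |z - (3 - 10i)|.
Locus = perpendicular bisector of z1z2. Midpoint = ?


Equal distances means the locus is the perpendicular bisector of z1 and z2.
Midpoint = ((3+3)/2, (-3+(-10))/2) = (3.0000, -6.5000)

Perpendicular bisector through (3.0000, -6.5000)


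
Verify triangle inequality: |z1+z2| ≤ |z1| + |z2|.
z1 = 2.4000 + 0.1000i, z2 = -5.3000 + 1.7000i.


|z1| = sqrt(2.4^2 + 0.1^2) = sqrt(5.77) = 2.4021
|z2| = sqrt((-5.3)^2 + 1.7^2) = sqrt(30.98) = 5.5660
z1+z2 = -2.9000 + 1.8000i
|z1+z2| = sqrt(11.65) = 3.4132
|z1|+|z2| = 2.4021 + 5.5660 = 7.9681

|z1+z2| = 3.4132 ≤ |z1|+|z2| = 7.9681 (verified)


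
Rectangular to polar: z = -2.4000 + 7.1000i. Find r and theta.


r = sqrt(5.76+50.41) = sqrt(56.17) = 7.4947
theta = atan2(7.1, -2.4) = 108.6767 degrees

r = 7.4947, theta = 108.6767 degrees


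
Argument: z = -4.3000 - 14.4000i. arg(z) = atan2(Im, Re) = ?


Re = -4.3, Im = -14.4
arg = atan2(-14.4, -4.3) = -106.6262 degrees

arg(z) = -106.6262 degrees


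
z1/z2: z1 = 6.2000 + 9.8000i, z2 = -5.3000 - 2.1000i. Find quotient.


Conjugate of z2 = -5.3000 + 2.1000i
Numerator: (6.2000 + 9.8000i)(-5.3000 + 2.1000i) = -53.4400 - 38.9200i
Denominator: (-5.3)^2 + (-2.1)^2 = 32.5
Result = (-53.4400 - 38.9200i)/32.5

-1.6443 - 1.1975i


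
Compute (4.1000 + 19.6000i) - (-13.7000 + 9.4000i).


Real: 4.1 + 13.7 = 17.8
Imag: 19.6 - 9.4 = 10.2

17.8000 + 10.2000i


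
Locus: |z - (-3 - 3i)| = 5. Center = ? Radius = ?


|z - z0| = r is a circle with center z0 and radius r.
Center = (-3, -3), radius = 5

Circle with center (-3, -3) and radius 5


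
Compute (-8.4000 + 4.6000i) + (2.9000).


Real: -8.4 + 2.9 = -5.5
Imag: 4.6 + 0 = 4.6

-5.5000 + 4.6000i


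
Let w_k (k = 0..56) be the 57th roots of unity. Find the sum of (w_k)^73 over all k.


The roots are w_k = w^k with w = e^(2*pi*i/57), and (w^k)^73 = (w^73)^k.
So S = 1 + u + u^2 + ... + u^(56) with u = w^73.
73 = 1*57 + 16, so 73 is not a multiple of 57: u = (w^57)^1 * w^16 = w^16 ≠ 1 (w is a primitive 57th root), while u^57 = (w^57)^73 = 1.
Geometric series: S = (1 - u^57)/(1 - u) = (1 - 1)/(1 - u) = 0

S = 0


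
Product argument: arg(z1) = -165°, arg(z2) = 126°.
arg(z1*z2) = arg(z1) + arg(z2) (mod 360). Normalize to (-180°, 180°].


arg(z1*z2) = -165° + 126° = -39°
Normalized to (-180°, 180°]: -39°

-39°


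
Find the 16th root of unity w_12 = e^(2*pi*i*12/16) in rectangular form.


Angle = 360*12/16 = 270°
a = cos(270°) = 0
b = sin(270°) = -1.0000

0 - 1.0000i


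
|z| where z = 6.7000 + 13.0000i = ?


|z| = sqrt(6.7^2 + 13^2) = sqrt(44.89 + 169) = sqrt(213.89) = 14.6250

|z| = 14.6250


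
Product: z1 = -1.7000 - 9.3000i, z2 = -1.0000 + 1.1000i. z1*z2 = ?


Real = -1.7*(-1) - (-9.3)*1.1 = 1.7 - (-10.23) = 11.93
Imag = -1.7*1.1 - (1)*(-9.3) = -1.87 + 9.3 = 7.43

11.9300 + 7.4300i


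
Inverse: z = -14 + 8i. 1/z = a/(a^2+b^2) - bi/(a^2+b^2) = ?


|z|^2 = 196+64 = 260
1/z = (-14 - 8i)/260

1/z = -0.0538 - 0.0308i


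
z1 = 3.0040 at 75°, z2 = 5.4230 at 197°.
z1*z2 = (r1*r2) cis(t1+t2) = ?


r = 3.0040 * 5.4230 = 16.2907
theta = 75° + 197° = 272° = 272° (mod 360)

16.2907 cis(272°)


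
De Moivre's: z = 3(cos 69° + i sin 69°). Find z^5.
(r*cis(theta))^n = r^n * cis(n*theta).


r^5 = 3^5 = 243
n*theta = 5*69° = 345° = 345° (mod 360)
a = 243*cos(345°) = 234.7200
b = 243*sin(345°) = -62.8930

243 cis(345°) = 234.7200 - 62.8930i


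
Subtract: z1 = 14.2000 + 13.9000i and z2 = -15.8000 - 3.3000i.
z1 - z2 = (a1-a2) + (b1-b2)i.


Real: 14.2 + 15.8 = 30
Imag: 13.9 + 3.3 = 17.2

30.0000 + 17.2000i


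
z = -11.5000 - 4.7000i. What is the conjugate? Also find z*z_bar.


z_bar = -11.5000 + 4.7000i
z*z_bar = (-11.5)^2 + (-4.7)^2 = 132.25 + 22.09 = 154.34

z_bar = -11.5000 + 4.7000i, z*z_bar = 154.34


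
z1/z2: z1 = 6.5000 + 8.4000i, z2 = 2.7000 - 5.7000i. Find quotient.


Conjugate of z2 = 2.7000 + 5.7000i
Numerator: (6.5000 + 8.4000i)(2.7000 + 5.7000i) = -30.3300 + 59.7300i
Denominator: 2.7^2 + (-5.7)^2 = 39.78
Result = (-30.3300 + 59.7300i)/39.78

-0.7624 + 1.5015i


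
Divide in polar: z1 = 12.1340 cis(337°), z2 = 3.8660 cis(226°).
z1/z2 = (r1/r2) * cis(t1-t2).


r = 12.1340 / 3.8660 = 3.1386
theta = 337° - 226° = 111° = 111° (mod 360)

3.1386 cis(111°)


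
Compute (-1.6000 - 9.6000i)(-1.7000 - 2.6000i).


Real = -1.6*(-1.7) - (-9.6)*(-2.6) = 2.72 - 24.96 = -22.24
Imag = -1.6*(-2.6) - (1.7)*(-9.6) = 4.16 + 16.32 = 20.48

-22.2400 + 20.4800i


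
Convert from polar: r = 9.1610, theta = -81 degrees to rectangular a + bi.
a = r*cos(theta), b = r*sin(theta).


a = 9.1610*cos(-81°) = 9.1610*0.15643 = 1.4331
b = 9.1610*sin(-81°) = 9.1610*(-0.98769) = -9.0482

1.4331 - 9.0482i


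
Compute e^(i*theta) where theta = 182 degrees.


cos(182°) = -0.9994
sin(182°) = -0.0349

e^(i*182°) = -0.9994 - 0.0349i


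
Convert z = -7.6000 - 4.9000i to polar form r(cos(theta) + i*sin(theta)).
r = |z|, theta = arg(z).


r = sqrt(57.76+24.01) = sqrt(81.77) = 9.0427
theta = atan2(-4.9, -7.6) = -147.1886 degrees

r = 9.0427, theta = -147.1886 degrees


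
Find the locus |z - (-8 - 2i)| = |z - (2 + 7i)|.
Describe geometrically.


Equal distances means the locus is the perpendicular bisector of z1 and z2.
Midpoint = ((-8+2)/2, (-2+7)/2) = (-3.0000, 2.5000)

Perpendicular bisector through (-3.0000, 2.5000)


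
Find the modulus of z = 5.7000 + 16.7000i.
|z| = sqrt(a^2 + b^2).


|z| = sqrt(5.7^2 + 16.7^2) = sqrt(32.49 + 278.89) = sqrt(311.38) = 17.6460

|z| = 17.6460


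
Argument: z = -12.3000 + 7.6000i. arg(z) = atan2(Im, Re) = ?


Re = -12.3, Im = 7.6
arg = atan2(7.6, -12.3) = 148.2887 degrees

arg(z) = 148.2887 degrees


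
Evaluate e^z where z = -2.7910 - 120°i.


e^-2.7910 = 0.06136
cos(-120°) = -0.5
sin(-120°) = -0.866
Real = 0.06136*(-0.5) = -0.0307
Imag = 0.06136*(-0.866) = -0.0531

-0.0307 - 0.0531i


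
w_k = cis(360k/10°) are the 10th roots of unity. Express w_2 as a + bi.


Angle = 360*2/10 = 72°
a = cos(72°) = 0.3090
b = sin(72°) = 0.9511

0.3090 + 0.9511i


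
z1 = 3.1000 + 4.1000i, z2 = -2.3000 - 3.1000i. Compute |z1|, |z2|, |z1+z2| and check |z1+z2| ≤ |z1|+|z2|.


|z1| = sqrt(3.1^2 + 4.1^2) = sqrt(26.42) = 5.1400
|z2| = sqrt((-2.3)^2 + (-3.1)^2) = sqrt(14.9) = 3.8601
z1+z2 = 0.8000 + 1.0000i
|z1+z2| = sqrt(1.64) = 1.2806
|z1|+|z2| = 5.1400 + 3.8601 = 9.0001

|z1+z2| = 1.2806 ≤ |z1|+|z2| = 9.0001 (verified)


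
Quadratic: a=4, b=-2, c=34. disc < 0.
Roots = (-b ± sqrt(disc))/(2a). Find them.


disc = (-2)^2 - 4*4*34 = 4 - 544 = -540
sqrt(|disc|) = sqrt(540) = 23.2379
Real part = 2/(2*4) = 0.2500
Imag part = 23.2379/(2*4) = 2.9047

0.2500 ± 2.9047i


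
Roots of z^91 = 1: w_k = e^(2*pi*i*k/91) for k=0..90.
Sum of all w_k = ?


The sum of all 91th roots of unity is 0.
Geometric series: (1 - w^91)/(1 - w) = (1-1)/(1-w) = 0 since w^91 = 1, w ≠ 1.
Alternatively: coefficient of z^90 in z^91 - 1 is 0.

0


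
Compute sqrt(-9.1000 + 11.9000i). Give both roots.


|z| = sqrt(82.81+141.61) = 14.9807
sqrt((|z|+a)/2) = sqrt((14.9807+(-9.1))/2) = sqrt(2.9403) = 1.7147
sqrt((|z|-a)/2) = sqrt((14.9807-(-9.1))/2) = sqrt(12.0403) = 3.4699

±(1.7147 + 3.4699i) i.e. 1.7147 + 3.4699i and -1.7147 - 3.4699i


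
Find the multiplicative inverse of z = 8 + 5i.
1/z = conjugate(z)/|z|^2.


|z|^2 = 64+25 = 89
1/z = (8 - 5i)/89

1/z = 0.0899 - 0.0562i


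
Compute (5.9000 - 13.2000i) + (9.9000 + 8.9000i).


Real: 5.9 + 9.9 = 15.8
Imag: -13.2 + 8.9 = -4.3

15.8000 - 4.3000i


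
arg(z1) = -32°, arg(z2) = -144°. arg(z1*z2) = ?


arg(z1*z2) = -32° - 144° = -176°
Normalized to (-180°, 180°]: -176°

-176°


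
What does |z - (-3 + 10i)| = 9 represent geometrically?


|z - z0| = r is a circle with center z0 and radius r.
Center = (-3, 10), radius = 9

Circle with center (-3, 10) and radius 9


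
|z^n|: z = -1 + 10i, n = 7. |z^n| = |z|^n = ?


|z| = sqrt(1+100) = sqrt(101) = 10.0499
|z^7| = |z|^7 = (sqrt(101))^7 = 101^3 * sqrt(101) = 1030301*sqrt(101)

|z^7| = 1030301*sqrt(101) ≈ 10354396.9023


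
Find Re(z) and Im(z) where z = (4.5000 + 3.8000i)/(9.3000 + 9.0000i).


Multiply by conjugate: (4.5000 + 3.8000i)(9.3000 - 9.0000i) / (9.3^2 + 9^2)
Numerator real = 4.5*9.3 + 3.8*9 = 76.05
Numerator imag = 3.8*9.3 - 4.5*9 = -5.16
Denominator = 167.49
Re(z) = 76.05/167.49 = 0.4541
Im(z) = -5.16/167.49 = -0.0308

Re(z) = 0.4541, Im(z) = -0.0308


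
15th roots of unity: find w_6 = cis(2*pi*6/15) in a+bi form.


Angle = 360*6/15 = 144°
a = cos(144°) = -0.8090
b = sin(144°) = 0.5878

-0.8090 + 0.5878i


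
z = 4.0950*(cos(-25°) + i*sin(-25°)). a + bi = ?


a = 4.0950*cos(-25°) = 4.0950*0.9063 = 3.7113
b = 4.0950*sin(-25°) = 4.0950*(-0.42262) = -1.7306

3.7113 - 1.7306i


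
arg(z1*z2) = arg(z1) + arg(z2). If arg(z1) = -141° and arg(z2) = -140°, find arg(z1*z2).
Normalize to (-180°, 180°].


arg(z1*z2) = -141° - 140° = -281°
Normalized to (-180°, 180°]: 79°

79°


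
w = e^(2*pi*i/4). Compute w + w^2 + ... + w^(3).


With w = e^(2*pi*i/4), all 4 of the 4th roots of unity w^0 = 1, w, ..., w^(3) sum to 0: 1 + w + ... + w^(3) = (1 - w^4)/(1 - w) = 0 since w^4 = 1, w ≠ 1.
Removing the root 1: w + w^2 + ... + w^(3) = 0 - 1 = -1

Sum = -1


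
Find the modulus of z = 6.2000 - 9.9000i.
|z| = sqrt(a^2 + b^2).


|z| = sqrt(6.2^2 + (-9.9)^2) = sqrt(38.44 + 98.01) = sqrt(136.45) = 11.6812

|z| = 11.6812


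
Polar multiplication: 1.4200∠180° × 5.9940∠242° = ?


r = 1.4200 * 5.9940 = 8.5115
theta = 180° + 242° = 422° = 62° (mod 360)

8.5115 cis(62°)


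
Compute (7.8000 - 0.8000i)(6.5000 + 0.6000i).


Real = 7.8*6.5 - (-0.8)*0.6 = 50.7 - (-0.48) = 51.18
Imag = 7.8*0.6 + 6.5*(-0.8) = 4.68 - (5.2) = -0.52

51.1800 - 0.5200i


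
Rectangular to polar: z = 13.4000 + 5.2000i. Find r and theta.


r = sqrt(179.56+27.04) = sqrt(206.6) = 14.3736
theta = atan2(5.2, 13.4) = 21.2092 degrees

r = 14.3736, theta = 21.2092 degrees


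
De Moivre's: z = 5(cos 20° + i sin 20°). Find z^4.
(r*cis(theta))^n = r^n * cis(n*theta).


r^4 = 5^4 = 625
n*theta = 4*20° = 80° = 80° (mod 360)
a = 625*cos(80°) = 108.5301
b = 625*sin(80°) = 615.5048

625 cis(80°) = 108.5301 + 615.5048i


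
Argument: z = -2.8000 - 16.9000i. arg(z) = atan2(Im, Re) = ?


Re = -2.8, Im = -16.9
arg = atan2(-16.9, -2.8) = -99.4073 degrees

arg(z) = -99.4073 degrees


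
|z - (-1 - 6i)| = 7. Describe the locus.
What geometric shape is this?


|z - z0| = r is a circle with center z0 and radius r.
Center = (-1, -6), radius = 7

Circle with center (-1, -6) and radius 7


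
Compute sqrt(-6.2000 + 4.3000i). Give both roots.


|z| = sqrt(38.44+18.49) = 7.5452
sqrt((|z|+a)/2) = sqrt((7.5452+(-6.2))/2) = sqrt(0.6726) = 0.8201
sqrt((|z|-a)/2) = sqrt((7.5452-(-6.2))/2) = sqrt(6.8726) = 2.6216

±(0.8201 + 2.6216i) i.e. 0.8201 + 2.6216i and -0.8201 - 2.6216i


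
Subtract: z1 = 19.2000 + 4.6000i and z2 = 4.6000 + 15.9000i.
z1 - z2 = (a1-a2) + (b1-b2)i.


Real: 19.2 - 4.6 = 14.6
Imag: 4.6 - 15.9 = -11.3

14.6000 - 11.3000i


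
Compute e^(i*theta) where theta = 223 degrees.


cos(223°) = -0.7314
sin(223°) = -0.6820

e^(i*223°) = -0.7314 - 0.6820i


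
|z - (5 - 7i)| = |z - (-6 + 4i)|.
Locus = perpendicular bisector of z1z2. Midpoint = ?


Equal distances means the locus is the perpendicular bisector of z1 and z2.
Midpoint = ((5+(-6))/2, (-7+4)/2) = (-0.5000, -1.5000)

Perpendicular bisector through (-0.5000, -1.5000)


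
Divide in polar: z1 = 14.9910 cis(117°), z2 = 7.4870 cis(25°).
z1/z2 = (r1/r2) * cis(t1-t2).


r = 14.9910 / 7.4870 = 2.0023
theta = 117° - 25° = 92° = 92° (mod 360)

2.0023 cis(92°)


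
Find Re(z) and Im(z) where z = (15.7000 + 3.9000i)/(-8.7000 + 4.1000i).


Multiply by conjugate: (15.7000 + 3.9000i)(-8.7000 - 4.1000i) / ((-8.7)^2 + 4.1^2)
Numerator real = 15.7*(-8.7) + 3.9*4.1 = -120.6
Numerator imag = 3.9*(-8.7) - 15.7*4.1 = -98.3
Denominator = 92.5
Re(z) = -120.6/92.5 = -1.3038
Im(z) = -98.3/92.5 = -1.0627

Re(z) = -1.3038, Im(z) = -1.0627


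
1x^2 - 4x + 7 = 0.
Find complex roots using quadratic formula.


disc = (-4)^2 - 4*1*7 = 16 - 28 = -12
sqrt(|disc|) = sqrt(12) = 3.4641
Real part = 4/(2*1) = 2.0000
Imag part = 3.4641/(2*1) = 1.7321

2.0000 ± 1.7321i


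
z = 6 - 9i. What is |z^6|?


|z| = sqrt(36+81) = sqrt(117) = 10.8167
|z^6| = |z|^6 = (sqrt(117))^6 = 117^3 = 1601613

|z^6| = 1601613


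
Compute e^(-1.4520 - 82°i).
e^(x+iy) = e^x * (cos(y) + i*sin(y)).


e^-1.4520 = 0.2341
cos(-82°) = 0.1392
sin(-82°) = -0.9903
Real = 0.2341*0.1392 = 0.0326
Imag = 0.2341*(-0.9903) = -0.2318

0.0326 - 0.2318i


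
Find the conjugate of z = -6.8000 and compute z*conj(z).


z_bar = -6.8000
z*z_bar = (-6.8)^2 + 0^2 = 46.24 + 0 = 46.24

z_bar = -6.8000, z*z_bar = 46.24


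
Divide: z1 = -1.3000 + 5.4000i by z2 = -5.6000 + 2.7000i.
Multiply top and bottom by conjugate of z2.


Conjugate of z2 = -5.6000 - 2.7000i
Numerator: (-1.3000 + 5.4000i)(-5.6000 - 2.7000i) = 21.8600 - 26.7300i
Denominator: (-5.6)^2 + 2.7^2 = 38.65
Result = (21.8600 - 26.7300i)/38.65

0.5656 - 0.6916i


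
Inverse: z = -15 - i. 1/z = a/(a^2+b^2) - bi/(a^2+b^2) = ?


|z|^2 = 225+1 = 226
1/z = (-15 + 1i)/226

1/z = -0.0664 + 0.0044i


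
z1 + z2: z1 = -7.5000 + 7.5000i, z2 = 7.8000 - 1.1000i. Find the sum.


Real: -7.5 + 7.8 = 0.3
Imag: 7.5 - 1.1 = 6.4

0.3000 + 6.4000i


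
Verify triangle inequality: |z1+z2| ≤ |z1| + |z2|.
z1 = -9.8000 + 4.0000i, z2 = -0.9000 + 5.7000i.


|z1| = sqrt((-9.8)^2 + 4^2) = sqrt(112.04) = 10.5849
|z2| = sqrt((-0.9)^2 + 5.7^2) = sqrt(33.3) = 5.7706
z1+z2 = -10.7000 + 9.7000i
|z1+z2| = sqrt(208.58) = 14.4423
|z1|+|z2| = 10.5849 + 5.7706 = 16.3555

|z1+z2| = 14.4423 ≤ |z1|+|z2| = 16.3555 (verified)


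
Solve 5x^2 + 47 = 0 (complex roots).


disc = 0^2 - 4*5*47 = 0 - 940 = -940
sqrt(|disc|) = sqrt(940) = 30.6594
Real part = 0/(2*5) = 0
Imag part = 30.6594/(2*5) = 3.0659

0 ± 3.0659i


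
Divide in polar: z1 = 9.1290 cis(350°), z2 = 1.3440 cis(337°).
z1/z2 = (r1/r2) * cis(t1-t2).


r = 9.1290 / 1.3440 = 6.7924
theta = 350° - 337° = 13° = 13° (mod 360)

6.7924 cis(13°)


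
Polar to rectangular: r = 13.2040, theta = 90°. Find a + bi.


a = 13.2040*cos(90°) = 13.2040*0 = 0
b = 13.2040*sin(90°) = 13.2040*1 = 13.2040

0 + 13.2040i


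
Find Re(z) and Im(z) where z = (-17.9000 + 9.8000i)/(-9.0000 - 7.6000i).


Multiply by conjugate: (-17.9000 + 9.8000i)(-9.0000 + 7.6000i) / ((-9)^2 + (-7.6)^2)
Numerator real = -17.9*(-9) + 9.8*(-7.6) = 86.62
Numerator imag = 9.8*(-9) - (-17.9)*(-7.6) = -224.24
Denominator = 138.76
Re(z) = 86.62/138.76 = 0.6242
Im(z) = -224.24/138.76 = -1.6160

Re(z) = 0.6242, Im(z) = -1.6160


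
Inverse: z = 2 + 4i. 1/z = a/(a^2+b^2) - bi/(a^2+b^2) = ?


|z|^2 = 4+16 = 20
1/z = (2 - 4i)/20

1/z = 0.1000 - 0.2000i


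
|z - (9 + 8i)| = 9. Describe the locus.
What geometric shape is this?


|z - z0| = r is a circle with center z0 and radius r.
Center = (9, 8), radius = 9

Circle with center (9, 8) and radius 9


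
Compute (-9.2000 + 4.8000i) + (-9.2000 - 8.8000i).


Real: -9.2 - 9.2 = -18.4
Imag: 4.8 - 8.8 = -4

-18.4000 - 4.0000i


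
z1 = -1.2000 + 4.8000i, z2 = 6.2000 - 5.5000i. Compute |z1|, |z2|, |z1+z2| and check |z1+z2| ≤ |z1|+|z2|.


|z1| = sqrt((-1.2)^2 + 4.8^2) = sqrt(24.48) = 4.9477
|z2| = sqrt(6.2^2 + (-5.5)^2) = sqrt(68.69) = 8.2879
z1+z2 = 5.0000 - 0.7000i
|z1+z2| = sqrt(25.49) = 5.0488
|z1|+|z2| = 4.9477 + 8.2879 = 13.2356

|z1+z2| = 5.0488 ≤ |z1|+|z2| = 13.2356 (verified)


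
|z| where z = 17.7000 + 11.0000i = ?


|z| = sqrt(17.7^2 + 11^2) = sqrt(313.29 + 121) = sqrt(434.29) = 20.8396

|z| = 20.8396


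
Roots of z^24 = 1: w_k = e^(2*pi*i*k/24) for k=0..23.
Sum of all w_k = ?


The sum of all 24th roots of unity is 0.
Geometric series: (1 - w^24)/(1 - w) = (1-1)/(1-w) = 0 since w^24 = 1, w ≠ 1.
Alternatively: coefficient of z^23 in z^24 - 1 is 0.

0


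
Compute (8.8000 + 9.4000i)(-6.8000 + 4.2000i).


Real = 8.8*(-6.8) - 9.4*4.2 = -59.84 - 39.48 = -99.32
Imag = 8.8*4.2 - (6.8)*9.4 = 36.96 - (63.92) = -26.96

-99.3200 - 26.9600i


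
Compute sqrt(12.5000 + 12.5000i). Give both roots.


|z| = sqrt(156.25+156.25) = 17.6777
sqrt((|z|+a)/2) = sqrt((17.6777+12.5)/2) = sqrt(15.0888) = 3.8844
sqrt((|z|-a)/2) = sqrt((17.6777-12.5)/2) = sqrt(2.5888) = 1.6090

±(3.8844 + 1.6090i) i.e. 3.8844 + 1.6090i and -3.8844 - 1.6090i


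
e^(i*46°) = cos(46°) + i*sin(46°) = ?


cos(46°) = 0.6947
sin(46°) = 0.7193

e^(i*46°) = 0.6947 + 0.7193i


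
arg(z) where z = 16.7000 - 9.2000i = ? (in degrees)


Re = 16.7, Im = -9.2
arg = atan2(-9.2, 16.7) = -28.8503 degrees

arg(z) = -28.8503 degrees


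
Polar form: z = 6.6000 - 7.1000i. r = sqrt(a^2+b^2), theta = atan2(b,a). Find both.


r = sqrt(43.56+50.41) = sqrt(93.97) = 9.6938
theta = atan2(-7.1, 6.6) = -47.0902 degrees

r = 9.6938, theta = -47.0902 degrees


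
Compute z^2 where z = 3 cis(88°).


r^2 = 3^2 = 9
n*theta = 2*88° = 176° = 176° (mod 360)
a = 9*cos(176°) = -8.9781
b = 9*sin(176°) = 0.6278

9 cis(176°) = -8.9781 + 0.6278i


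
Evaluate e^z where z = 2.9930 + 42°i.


e^2.9930 = 19.9454
cos(42°) = 0.743145
sin(42°) = 0.66913
Real = 19.9454*0.743145 = 14.8223
Imag = 19.9454*0.66913 = 13.3461

14.8223 + 13.3461i


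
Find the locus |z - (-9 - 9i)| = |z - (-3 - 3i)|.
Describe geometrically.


Equal distances means the locus is the perpendicular bisector of z1 and z2.
Midpoint = ((-9+(-3))/2, (-9+(-3))/2) = (-6.0000, -6.0000)

Perpendicular bisector through (-6.0000, -6.0000)


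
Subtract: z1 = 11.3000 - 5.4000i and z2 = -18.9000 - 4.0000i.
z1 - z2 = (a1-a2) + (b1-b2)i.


Real: 11.3 + 18.9 = 30.2
Imag: -5.4 + 4 = -1.4

30.2000 - 1.4000i


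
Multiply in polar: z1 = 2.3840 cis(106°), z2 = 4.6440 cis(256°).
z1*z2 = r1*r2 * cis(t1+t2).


r = 2.3840 * 4.6440 = 11.0713
theta = 106° + 256° = 362° = 2° (mod 360)

11.0713 cis(2°)


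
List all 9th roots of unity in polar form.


The 9th roots of unity are cis(360k/9°) for k=0..8
Angle step = 360/9 = 40°
Primitive root: cis(40°)
Primitive root = 0.7660 + 0.6428i

9 roots at angles: 0°, 40°, 80°, 120°, 160°, 200°, 240°, 280°, 320°


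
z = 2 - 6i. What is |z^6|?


|z| = sqrt(4+36) = sqrt(40) = 6.3246
|z^6| = |z|^6 = (sqrt(40))^6 = 40^3 = 64000

|z^6| = 64000


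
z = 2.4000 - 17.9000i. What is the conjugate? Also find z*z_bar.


z_bar = 2.4000 + 17.9000i
z*z_bar = 2.4^2 + (-17.9)^2 = 5.76 + 320.41 = 326.17

z_bar = 2.4000 + 17.9000i, z*z_bar = 326.17


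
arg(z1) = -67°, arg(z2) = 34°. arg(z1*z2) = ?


arg(z1*z2) = -67° + 34° = -33°
Normalized to (-180°, 180°]: -33°

-33°


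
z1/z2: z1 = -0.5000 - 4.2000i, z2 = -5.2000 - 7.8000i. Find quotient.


Conjugate of z2 = -5.2000 + 7.8000i
Numerator: (-0.5000 - 4.2000i)(-5.2000 + 7.8000i) = 35.3600 + 17.9400i
Denominator: (-5.2)^2 + (-7.8)^2 = 87.88
Result = (35.3600 + 17.9400i)/87.88

0.4024 + 0.2041i


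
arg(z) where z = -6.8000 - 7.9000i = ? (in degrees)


Re = -6.8, Im = -7.9
arg = atan2(-7.9, -6.8) = -130.7205 degrees

arg(z) = -130.7205 degrees


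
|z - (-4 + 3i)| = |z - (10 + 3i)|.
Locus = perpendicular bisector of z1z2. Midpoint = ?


Equal distances means the locus is the perpendicular bisector of z1 and z2.
Midpoint = ((-4+10)/2, (3+3)/2) = (3.0000, 3.0000)

Perpendicular bisector through (3.0000, 3.0000)


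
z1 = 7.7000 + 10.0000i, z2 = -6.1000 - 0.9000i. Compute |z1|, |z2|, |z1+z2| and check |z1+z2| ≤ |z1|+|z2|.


|z1| = sqrt(7.7^2 + 10^2) = sqrt(159.29) = 12.6210
|z2| = sqrt((-6.1)^2 + (-0.9)^2) = sqrt(38.02) = 6.1660
z1+z2 = 1.6000 + 9.1000i
|z1+z2| = sqrt(85.37) = 9.2396
|z1|+|z2| = 12.6210 + 6.1660 = 18.7870

|z1+z2| = 9.2396 ≤ |z1|+|z2| = 18.7870 (verified)


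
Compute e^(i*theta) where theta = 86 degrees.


cos(86°) = 0.0698
sin(86°) = 0.9976

e^(i*86°) = 0.0698 + 0.9976i


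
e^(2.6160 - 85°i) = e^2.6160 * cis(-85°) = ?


e^2.6160 = 13.6809
cos(-85°) = 0.08716
sin(-85°) = -0.99619
Real = 13.6809*0.08716 = 1.1924
Imag = 13.6809*(-0.99619) = -13.6288

1.1924 - 13.6288i


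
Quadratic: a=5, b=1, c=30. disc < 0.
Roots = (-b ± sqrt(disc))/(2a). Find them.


disc = 1^2 - 4*5*30 = 1 - 600 = -599
sqrt(|disc|) = sqrt(599) = 24.4745
Real part = -1/(2*5) = -0.1000
Imag part = 24.4745/(2*5) = 2.4474

-0.1000 ± 2.4474i


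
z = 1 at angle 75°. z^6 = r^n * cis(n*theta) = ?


r^6 = 1^6 = 1
n*theta = 6*75° = 450° = 90° (mod 360)
a = 1*cos(90°) = 0
b = 1*sin(90°) = 1.0000

1 cis(90°) = 0 + 1.0000i


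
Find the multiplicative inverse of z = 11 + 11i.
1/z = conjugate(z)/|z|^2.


|z|^2 = 121+121 = 242
1/z = (11 - 11i)/242

1/z = 0.0455 - 0.0455i


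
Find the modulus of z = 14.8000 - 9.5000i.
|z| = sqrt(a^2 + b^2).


|z| = sqrt(14.8^2 + (-9.5)^2) = sqrt(219.04 + 90.25) = sqrt(309.29) = 17.5866

|z| = 17.5866


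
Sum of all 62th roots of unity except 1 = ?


With w = e^(2*pi*i/62), all 62 of the 62th roots of unity w^0 = 1, w, ..., w^(61) sum to 0: 1 + w + ... + w^(61) = (1 - w^62)/(1 - w) = 0 since w^62 = 1, w ≠ 1.
Removing the root 1: w + w^2 + ... + w^(61) = 0 - 1 = -1

Sum = -1


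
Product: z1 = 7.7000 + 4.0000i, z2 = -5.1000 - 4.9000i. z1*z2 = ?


Real = 7.7*(-5.1) - 4*(-4.9) = -39.27 - (-19.6) = -19.67
Imag = 7.7*(-4.9) - (5.1)*4 = -37.73 - (20.4) = -58.13

-19.6700 - 58.1300i


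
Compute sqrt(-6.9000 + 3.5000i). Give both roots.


|z| = sqrt(47.61+12.25) = 7.7369
sqrt((|z|+a)/2) = sqrt((7.7369+(-6.9))/2) = sqrt(0.4185) = 0.6469
sqrt((|z|-a)/2) = sqrt((7.7369-(-6.9))/2) = sqrt(7.3185) = 2.7053

±(0.6469 + 2.7053i) i.e. 0.6469 + 2.7053i and -0.6469 - 2.7053i


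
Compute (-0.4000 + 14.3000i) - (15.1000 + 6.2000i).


Real: -0.4 - 15.1 = -15.5
Imag: 14.3 - 6.2 = 8.1

-15.5000 + 8.1000i


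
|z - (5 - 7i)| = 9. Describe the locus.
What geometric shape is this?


|z - z0| = r is a circle with center z0 and radius r.
Center = (5, -7), radius = 9

Circle with center (5, -7) and radius 9


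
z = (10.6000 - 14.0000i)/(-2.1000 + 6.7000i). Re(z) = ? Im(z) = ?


Multiply by conjugate: (10.6000 - 14.0000i)(-2.1000 - 6.7000i) / ((-2.1)^2 + 6.7^2)
Numerator real = 10.6*(-2.1) - (14)*6.7 = -116.06
Numerator imag = -14*(-2.1) - 10.6*6.7 = -41.62
Denominator = 49.3
Re(z) = -116.06/49.3 = -2.3542
Im(z) = -41.62/49.3 = -0.8442

Re(z) = -2.3542, Im(z) = -0.8442
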